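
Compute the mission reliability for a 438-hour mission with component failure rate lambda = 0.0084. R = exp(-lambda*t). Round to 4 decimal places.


lambda = 0.0084
mission_time = 438
lambda * t = 0.0084 * 438 = 3.6792
R = exp(-3.6792)
R = 0.0252

0.0252


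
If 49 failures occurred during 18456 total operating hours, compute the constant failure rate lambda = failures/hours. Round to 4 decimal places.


failures = 49
total_hours = 18456
lambda = 49 / 18456
lambda = 0.0027

0.0027


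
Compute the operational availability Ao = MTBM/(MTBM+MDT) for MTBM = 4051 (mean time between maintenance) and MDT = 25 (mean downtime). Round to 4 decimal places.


MTBM = 4051
MDT = 25
MTBM + MDT = 4076
Ao = 4051 / 4076
Ao = 0.9939

0.9939


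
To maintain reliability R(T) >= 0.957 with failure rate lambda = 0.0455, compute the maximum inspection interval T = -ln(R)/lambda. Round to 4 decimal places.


R_target = 0.957
lambda = 0.0455
-ln(0.957) = 0.044
T = 0.044 / 0.0455
T = 0.966

0.966


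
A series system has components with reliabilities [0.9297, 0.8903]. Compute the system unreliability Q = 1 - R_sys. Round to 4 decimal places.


Components: [0.9297, 0.8903]
After component 1: product = 0.9297
After component 2: product = 0.8277
R_sys = 0.8277
Q = 1 - 0.8277 = 0.1723

0.1723


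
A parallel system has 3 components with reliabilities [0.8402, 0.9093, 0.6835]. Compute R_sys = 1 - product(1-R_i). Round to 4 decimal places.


Components: [0.8402, 0.9093, 0.6835]
(1 - 0.8402) = 0.1598, running product = 0.1598
(1 - 0.9093) = 0.0907, running product = 0.0145
(1 - 0.6835) = 0.3165, running product = 0.0046
Product of (1-R_i) = 0.0046
R_sys = 1 - 0.0046 = 0.9954

0.9954


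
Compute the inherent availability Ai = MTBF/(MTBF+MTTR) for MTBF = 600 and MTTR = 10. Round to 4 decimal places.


MTBF = 600
MTTR = 10
MTBF + MTTR = 610
Ai = 600 / 610
Ai = 0.9836

0.9836


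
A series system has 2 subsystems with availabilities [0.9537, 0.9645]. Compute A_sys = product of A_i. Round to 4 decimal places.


Subsystems: [0.9537, 0.9645]
After subsystem 1 (A=0.9537): product = 0.9537
After subsystem 2 (A=0.9645): product = 0.9198
A_sys = 0.9198

0.9198


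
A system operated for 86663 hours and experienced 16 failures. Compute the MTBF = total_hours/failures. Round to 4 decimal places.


total_hours = 86663
failures = 16
MTBF = 86663 / 16
MTBF = 5416.4375

5416.4375


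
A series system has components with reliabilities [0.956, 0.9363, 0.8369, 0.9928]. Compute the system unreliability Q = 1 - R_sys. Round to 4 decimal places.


Components: [0.956, 0.9363, 0.8369, 0.9928]
After component 1: product = 0.956
After component 2: product = 0.8951
After component 3: product = 0.7491
After component 4: product = 0.7437
R_sys = 0.7437
Q = 1 - 0.7437 = 0.2563

0.2563


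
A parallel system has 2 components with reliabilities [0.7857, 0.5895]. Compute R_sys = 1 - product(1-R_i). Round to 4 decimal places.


Components: [0.7857, 0.5895]
(1 - 0.7857) = 0.2143, running product = 0.2143
(1 - 0.5895) = 0.4105, running product = 0.088
Product of (1-R_i) = 0.088
R_sys = 1 - 0.088 = 0.912

0.912


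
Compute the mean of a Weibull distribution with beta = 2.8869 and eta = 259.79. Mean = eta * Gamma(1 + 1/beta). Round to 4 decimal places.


beta = 2.8869, eta = 259.79
1/beta = 0.3464
1 + 1/beta = 1.3464
Gamma(1.3464) = 0.8915
Mean = 259.79 * 0.8915
Mean = 231.609

231.609


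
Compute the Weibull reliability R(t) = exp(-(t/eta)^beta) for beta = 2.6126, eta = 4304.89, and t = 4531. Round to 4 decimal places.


beta = 2.6126, eta = 4304.89, t = 4531
t/eta = 4531 / 4304.89 = 1.0525
(t/eta)^beta = 1.0525^2.6126 = 1.1431
R(t) = exp(-1.1431)
R(t) = 0.3188

0.3188


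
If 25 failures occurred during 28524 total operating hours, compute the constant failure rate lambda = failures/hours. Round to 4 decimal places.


failures = 25
total_hours = 28524
lambda = 25 / 28524
lambda = 0.0009

0.0009


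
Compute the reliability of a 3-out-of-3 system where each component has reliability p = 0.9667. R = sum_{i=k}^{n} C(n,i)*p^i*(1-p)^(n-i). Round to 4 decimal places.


k = 3, n = 3, p = 0.9667
i=3: C(3,3)=1 * 0.9667^3 * 0.0333^0 = 0.9034
R = sum of terms = 0.9034

0.9034


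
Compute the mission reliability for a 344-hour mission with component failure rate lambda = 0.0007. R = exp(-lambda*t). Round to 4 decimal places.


lambda = 0.0007
mission_time = 344
lambda * t = 0.0007 * 344 = 0.2408
R = exp(-0.2408)
R = 0.786

0.786


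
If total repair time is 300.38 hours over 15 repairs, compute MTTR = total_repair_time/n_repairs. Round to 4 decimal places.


total_repair_time = 300.38
n_repairs = 15
MTTR = 300.38 / 15
MTTR = 20.0253

20.0253


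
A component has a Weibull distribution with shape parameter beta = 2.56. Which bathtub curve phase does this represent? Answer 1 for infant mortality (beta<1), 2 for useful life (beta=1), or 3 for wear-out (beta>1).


beta = 2.56
Compare beta to 1:
beta < 1 => infant mortality (phase 1)
beta = 1 => useful life (phase 2)
beta > 1 => wear-out (phase 3)
Since beta = 2.56, this is wear-out (increasing failure rate)
Phase = 3

3


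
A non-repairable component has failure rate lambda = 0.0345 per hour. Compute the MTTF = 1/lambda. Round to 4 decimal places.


lambda = 0.0345
MTTF = 1 / 0.0345
MTTF = 28.9855

28.9855


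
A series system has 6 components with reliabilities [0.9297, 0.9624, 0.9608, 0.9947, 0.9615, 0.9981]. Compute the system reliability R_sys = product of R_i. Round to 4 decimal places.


Components: [0.9297, 0.9624, 0.9608, 0.9947, 0.9615, 0.9981]
After component 1 (R=0.9297): product = 0.9297
After component 2 (R=0.9624): product = 0.8947
After component 3 (R=0.9608): product = 0.8597
After component 4 (R=0.9947): product = 0.8551
After component 5 (R=0.9615): product = 0.8222
After component 6 (R=0.9981): product = 0.8206
R_sys = 0.8206

0.8206


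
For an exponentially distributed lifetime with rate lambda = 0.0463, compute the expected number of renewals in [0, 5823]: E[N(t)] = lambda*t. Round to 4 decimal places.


lambda = 0.0463
t = 5823
E[N(t)] = lambda * t
E[N(t)] = 0.0463 * 5823
E[N(t)] = 269.6049

269.6049


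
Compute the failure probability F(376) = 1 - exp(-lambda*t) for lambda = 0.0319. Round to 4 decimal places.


lambda = 0.0319, t = 376
lambda * t = 11.9944
exp(-11.9944) = 0.0
F(t) = 1 - 0.0
F(t) = 1.0

1.0


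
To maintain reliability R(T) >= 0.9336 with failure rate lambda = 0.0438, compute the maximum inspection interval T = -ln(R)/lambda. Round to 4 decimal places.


R_target = 0.9336
lambda = 0.0438
-ln(0.9336) = 0.0687
T = 0.0687 / 0.0438
T = 1.5687

1.5687


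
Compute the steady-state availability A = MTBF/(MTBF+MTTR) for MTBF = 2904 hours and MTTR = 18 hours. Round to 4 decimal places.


MTBF = 2904
MTTR = 18
MTBF + MTTR = 2922
A = 2904 / 2922
A = 0.9938

0.9938


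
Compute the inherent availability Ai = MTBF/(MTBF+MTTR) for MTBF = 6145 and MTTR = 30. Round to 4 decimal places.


MTBF = 6145
MTTR = 30
MTBF + MTTR = 6175
Ai = 6145 / 6175
Ai = 0.9951

0.9951


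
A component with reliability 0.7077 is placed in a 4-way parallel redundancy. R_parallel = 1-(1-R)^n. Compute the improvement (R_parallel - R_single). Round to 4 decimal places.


R_single = 0.7077, n = 4
1 - R_single = 0.2923
(1 - R_single)^n = 0.2923^4 = 0.0073
R_parallel = 1 - 0.0073 = 0.9927
Improvement = 0.9927 - 0.7077
Improvement = 0.285

0.285


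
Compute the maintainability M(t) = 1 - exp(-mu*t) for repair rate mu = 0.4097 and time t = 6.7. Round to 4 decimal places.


mu = 0.4097, t = 6.7
mu * t = 0.4097 * 6.7 = 2.745
exp(-2.745) = 0.0642
M(t) = 1 - 0.0642
M(t) = 0.9358

0.9358


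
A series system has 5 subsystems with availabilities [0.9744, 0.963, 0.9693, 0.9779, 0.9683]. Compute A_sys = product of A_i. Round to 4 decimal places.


Subsystems: [0.9744, 0.963, 0.9693, 0.9779, 0.9683]
After subsystem 1 (A=0.9744): product = 0.9744
After subsystem 2 (A=0.963): product = 0.9383
After subsystem 3 (A=0.9693): product = 0.9095
After subsystem 4 (A=0.9779): product = 0.8894
After subsystem 5 (A=0.9683): product = 0.8612
A_sys = 0.8612

0.8612


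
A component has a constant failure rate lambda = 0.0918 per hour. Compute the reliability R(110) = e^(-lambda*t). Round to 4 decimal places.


lambda = 0.0918
t = 110
lambda * t = 10.098
R(t) = e^(-10.098)
R(t) = 0.0

0.0


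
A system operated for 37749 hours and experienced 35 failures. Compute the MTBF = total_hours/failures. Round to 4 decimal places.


total_hours = 37749
failures = 35
MTBF = 37749 / 35
MTBF = 1078.5429

1078.5429


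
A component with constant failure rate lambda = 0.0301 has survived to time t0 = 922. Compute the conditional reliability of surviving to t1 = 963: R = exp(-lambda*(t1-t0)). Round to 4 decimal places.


lambda = 0.0301
t0 = 922, t1 = 963
t1 - t0 = 41
lambda * (t1-t0) = 0.0301 * 41 = 1.2341
R = exp(-1.2341)
R = 0.2911

0.2911


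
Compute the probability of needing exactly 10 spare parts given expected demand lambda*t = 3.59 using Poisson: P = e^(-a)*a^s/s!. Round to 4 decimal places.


a = 3.59, s = 10
e^(-a) = e^(-3.59) = 0.0276
a^s = 3.59^10 = 355585.8625
s! = 3628800
P = 0.0276 * 355585.8625 / 3628800
P = 0.0027

0.0027


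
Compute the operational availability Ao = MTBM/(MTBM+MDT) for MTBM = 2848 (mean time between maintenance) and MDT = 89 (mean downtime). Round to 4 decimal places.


MTBM = 2848
MDT = 89
MTBM + MDT = 2937
Ao = 2848 / 2937
Ao = 0.9697

0.9697


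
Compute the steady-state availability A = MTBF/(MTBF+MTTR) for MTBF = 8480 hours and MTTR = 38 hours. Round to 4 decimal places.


MTBF = 8480
MTTR = 38
MTBF + MTTR = 8518
A = 8480 / 8518
A = 0.9955

0.9955


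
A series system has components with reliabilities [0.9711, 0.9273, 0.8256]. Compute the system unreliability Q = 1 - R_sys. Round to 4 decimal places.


Components: [0.9711, 0.9273, 0.8256]
After component 1: product = 0.9711
After component 2: product = 0.9005
After component 3: product = 0.7435
R_sys = 0.7435
Q = 1 - 0.7435 = 0.2565

0.2565


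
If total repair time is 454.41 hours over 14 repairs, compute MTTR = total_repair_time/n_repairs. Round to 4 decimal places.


total_repair_time = 454.41
n_repairs = 14
MTTR = 454.41 / 14
MTTR = 32.4579

32.4579


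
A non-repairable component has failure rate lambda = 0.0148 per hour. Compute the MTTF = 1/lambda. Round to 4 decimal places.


lambda = 0.0148
MTTF = 1 / 0.0148
MTTF = 67.5676

67.5676


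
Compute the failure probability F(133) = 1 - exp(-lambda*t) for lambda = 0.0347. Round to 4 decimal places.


lambda = 0.0347, t = 133
lambda * t = 4.6151
exp(-4.6151) = 0.0099
F(t) = 1 - 0.0099
F(t) = 0.9901

0.9901


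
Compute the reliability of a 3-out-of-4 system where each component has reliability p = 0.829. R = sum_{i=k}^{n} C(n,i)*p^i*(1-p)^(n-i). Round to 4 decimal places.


k = 3, n = 4, p = 0.829
i=3: C(4,3)=4 * 0.829^3 * 0.171^1 = 0.3897
i=4: C(4,4)=1 * 0.829^4 * 0.171^0 = 0.4723
R = sum of terms = 0.862

0.862


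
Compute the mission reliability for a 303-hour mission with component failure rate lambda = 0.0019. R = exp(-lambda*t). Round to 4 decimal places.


lambda = 0.0019
mission_time = 303
lambda * t = 0.0019 * 303 = 0.5757
R = exp(-0.5757)
R = 0.5623

0.5623


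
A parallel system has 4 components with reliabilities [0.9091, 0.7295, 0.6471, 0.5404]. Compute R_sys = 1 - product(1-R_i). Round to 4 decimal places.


Components: [0.9091, 0.7295, 0.6471, 0.5404]
(1 - 0.9091) = 0.0909, running product = 0.0909
(1 - 0.7295) = 0.2705, running product = 0.0246
(1 - 0.6471) = 0.3529, running product = 0.0087
(1 - 0.5404) = 0.4596, running product = 0.004
Product of (1-R_i) = 0.004
R_sys = 1 - 0.004 = 0.996

0.996


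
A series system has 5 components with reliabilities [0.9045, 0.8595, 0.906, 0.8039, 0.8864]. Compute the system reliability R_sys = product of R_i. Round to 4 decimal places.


Components: [0.9045, 0.8595, 0.906, 0.8039, 0.8864]
After component 1 (R=0.9045): product = 0.9045
After component 2 (R=0.8595): product = 0.7774
After component 3 (R=0.906): product = 0.7043
After component 4 (R=0.8039): product = 0.5662
After component 5 (R=0.8864): product = 0.5019
R_sys = 0.5019

0.5019


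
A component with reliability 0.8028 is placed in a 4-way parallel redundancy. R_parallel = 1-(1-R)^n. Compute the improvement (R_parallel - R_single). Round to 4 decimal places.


R_single = 0.8028, n = 4
1 - R_single = 0.1972
(1 - R_single)^n = 0.1972^4 = 0.0015
R_parallel = 1 - 0.0015 = 0.9985
Improvement = 0.9985 - 0.8028
Improvement = 0.1957

0.1957


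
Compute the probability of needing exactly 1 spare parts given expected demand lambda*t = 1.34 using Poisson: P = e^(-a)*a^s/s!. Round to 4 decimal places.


a = 1.34, s = 1
e^(-a) = e^(-1.34) = 0.2618
a^s = 1.34^1 = 1.34
s! = 1
P = 0.2618 * 1.34 / 1
P = 0.3509

0.3509


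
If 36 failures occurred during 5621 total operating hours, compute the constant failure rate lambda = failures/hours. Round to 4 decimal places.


failures = 36
total_hours = 5621
lambda = 36 / 5621
lambda = 0.0064

0.0064


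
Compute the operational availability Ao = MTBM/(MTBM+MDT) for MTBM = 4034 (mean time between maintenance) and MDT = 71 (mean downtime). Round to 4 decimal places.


MTBM = 4034
MDT = 71
MTBM + MDT = 4105
Ao = 4034 / 4105
Ao = 0.9827

0.9827


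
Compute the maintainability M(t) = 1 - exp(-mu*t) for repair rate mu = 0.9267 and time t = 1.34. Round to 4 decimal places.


mu = 0.9267, t = 1.34
mu * t = 0.9267 * 1.34 = 1.2418
exp(-1.2418) = 0.2889
M(t) = 1 - 0.2889
M(t) = 0.7111

0.7111


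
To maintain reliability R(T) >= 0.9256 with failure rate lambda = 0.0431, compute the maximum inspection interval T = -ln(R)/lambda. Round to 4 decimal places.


R_target = 0.9256
lambda = 0.0431
-ln(0.9256) = 0.0773
T = 0.0773 / 0.0431
T = 1.7938

1.7938


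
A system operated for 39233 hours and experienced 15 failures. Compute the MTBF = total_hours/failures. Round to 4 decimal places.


total_hours = 39233
failures = 15
MTBF = 39233 / 15
MTBF = 2615.5333

2615.5333


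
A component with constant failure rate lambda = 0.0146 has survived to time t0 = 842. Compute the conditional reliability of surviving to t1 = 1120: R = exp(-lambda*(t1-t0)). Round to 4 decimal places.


lambda = 0.0146
t0 = 842, t1 = 1120
t1 - t0 = 278
lambda * (t1-t0) = 0.0146 * 278 = 4.0588
R = exp(-4.0588)
R = 0.0173

0.0173


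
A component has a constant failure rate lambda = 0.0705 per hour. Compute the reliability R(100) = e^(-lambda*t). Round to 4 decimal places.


lambda = 0.0705
t = 100
lambda * t = 7.05
R(t) = e^(-7.05)
R(t) = 0.0009

0.0009


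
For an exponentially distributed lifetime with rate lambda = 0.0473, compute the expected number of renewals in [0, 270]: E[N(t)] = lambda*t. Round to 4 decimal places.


lambda = 0.0473
t = 270
E[N(t)] = lambda * t
E[N(t)] = 0.0473 * 270
E[N(t)] = 12.771

12.771


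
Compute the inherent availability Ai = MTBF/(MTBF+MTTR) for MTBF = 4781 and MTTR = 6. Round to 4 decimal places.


MTBF = 4781
MTTR = 6
MTBF + MTTR = 4787
Ai = 4781 / 4787
Ai = 0.9987

0.9987


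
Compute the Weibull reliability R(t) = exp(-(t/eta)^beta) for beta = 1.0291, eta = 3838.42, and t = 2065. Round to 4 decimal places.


beta = 1.0291, eta = 3838.42, t = 2065
t/eta = 2065 / 3838.42 = 0.538
(t/eta)^beta = 0.538^1.0291 = 0.5284
R(t) = exp(-0.5284)
R(t) = 0.5896

0.5896


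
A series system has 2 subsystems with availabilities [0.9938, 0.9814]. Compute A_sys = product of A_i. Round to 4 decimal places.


Subsystems: [0.9938, 0.9814]
After subsystem 1 (A=0.9938): product = 0.9938
After subsystem 2 (A=0.9814): product = 0.9753
A_sys = 0.9753

0.9753


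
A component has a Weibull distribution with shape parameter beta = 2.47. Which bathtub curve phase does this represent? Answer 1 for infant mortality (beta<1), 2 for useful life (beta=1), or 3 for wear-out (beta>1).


beta = 2.47
Compare beta to 1:
beta < 1 => infant mortality (phase 1)
beta = 1 => useful life (phase 2)
beta > 1 => wear-out (phase 3)
Since beta = 2.47, this is wear-out (increasing failure rate)
Phase = 3

3


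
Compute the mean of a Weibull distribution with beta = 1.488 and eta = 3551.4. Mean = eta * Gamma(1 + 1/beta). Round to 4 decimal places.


beta = 1.488, eta = 3551.4
1/beta = 0.672
1 + 1/beta = 1.672
Gamma(1.672) = 0.9036
Mean = 3551.4 * 0.9036
Mean = 3209.1819

3209.1819


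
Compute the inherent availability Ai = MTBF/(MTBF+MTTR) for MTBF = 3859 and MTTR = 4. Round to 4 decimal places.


MTBF = 3859
MTTR = 4
MTBF + MTTR = 3863
Ai = 3859 / 3863
Ai = 0.999

0.999


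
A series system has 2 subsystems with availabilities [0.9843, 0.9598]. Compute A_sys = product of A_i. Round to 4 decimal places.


Subsystems: [0.9843, 0.9598]
After subsystem 1 (A=0.9843): product = 0.9843
After subsystem 2 (A=0.9598): product = 0.9447
A_sys = 0.9447

0.9447


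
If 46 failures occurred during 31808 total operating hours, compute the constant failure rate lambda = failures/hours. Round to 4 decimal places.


failures = 46
total_hours = 31808
lambda = 46 / 31808
lambda = 0.0014

0.0014


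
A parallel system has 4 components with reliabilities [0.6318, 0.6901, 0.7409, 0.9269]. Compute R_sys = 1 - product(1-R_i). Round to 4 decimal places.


Components: [0.6318, 0.6901, 0.7409, 0.9269]
(1 - 0.6318) = 0.3682, running product = 0.3682
(1 - 0.6901) = 0.3099, running product = 0.1141
(1 - 0.7409) = 0.2591, running product = 0.0296
(1 - 0.9269) = 0.0731, running product = 0.0022
Product of (1-R_i) = 0.0022
R_sys = 1 - 0.0022 = 0.9978

0.9978


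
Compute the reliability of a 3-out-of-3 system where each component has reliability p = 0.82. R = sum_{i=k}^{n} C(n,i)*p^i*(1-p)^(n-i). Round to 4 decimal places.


k = 3, n = 3, p = 0.82
i=3: C(3,3)=1 * 0.82^3 * 0.18^0 = 0.5514
R = sum of terms = 0.5514

0.5514


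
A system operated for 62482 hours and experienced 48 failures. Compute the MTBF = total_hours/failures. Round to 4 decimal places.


total_hours = 62482
failures = 48
MTBF = 62482 / 48
MTBF = 1301.7083

1301.7083


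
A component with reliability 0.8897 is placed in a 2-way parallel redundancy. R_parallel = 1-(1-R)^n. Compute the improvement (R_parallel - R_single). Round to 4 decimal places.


R_single = 0.8897, n = 2
1 - R_single = 0.1103
(1 - R_single)^n = 0.1103^2 = 0.0122
R_parallel = 1 - 0.0122 = 0.9878
Improvement = 0.9878 - 0.8897
Improvement = 0.0981

0.0981


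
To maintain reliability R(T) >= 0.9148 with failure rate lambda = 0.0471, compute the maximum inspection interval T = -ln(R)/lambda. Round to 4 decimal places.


R_target = 0.9148
lambda = 0.0471
-ln(0.9148) = 0.089
T = 0.089 / 0.0471
T = 1.8907

1.8907


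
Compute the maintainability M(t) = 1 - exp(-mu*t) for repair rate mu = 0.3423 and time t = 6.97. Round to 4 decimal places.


mu = 0.3423, t = 6.97
mu * t = 0.3423 * 6.97 = 2.3858
exp(-2.3858) = 0.092
M(t) = 1 - 0.092
M(t) = 0.908

0.908


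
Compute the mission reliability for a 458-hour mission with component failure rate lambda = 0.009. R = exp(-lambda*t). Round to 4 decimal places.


lambda = 0.009
mission_time = 458
lambda * t = 0.009 * 458 = 4.122
R = exp(-4.122)
R = 0.0162

0.0162


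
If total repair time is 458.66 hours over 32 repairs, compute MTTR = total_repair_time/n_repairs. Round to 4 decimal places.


total_repair_time = 458.66
n_repairs = 32
MTTR = 458.66 / 32
MTTR = 14.3331

14.3331


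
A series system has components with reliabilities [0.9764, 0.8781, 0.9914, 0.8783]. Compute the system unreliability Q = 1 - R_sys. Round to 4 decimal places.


Components: [0.9764, 0.8781, 0.9914, 0.8783]
After component 1: product = 0.9764
After component 2: product = 0.8574
After component 3: product = 0.85
After component 4: product = 0.7466
R_sys = 0.7466
Q = 1 - 0.7466 = 0.2534

0.2534


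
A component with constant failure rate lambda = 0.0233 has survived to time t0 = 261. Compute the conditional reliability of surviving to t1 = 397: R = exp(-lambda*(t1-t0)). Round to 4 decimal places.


lambda = 0.0233
t0 = 261, t1 = 397
t1 - t0 = 136
lambda * (t1-t0) = 0.0233 * 136 = 3.1688
R = exp(-3.1688)
R = 0.0421

0.0421


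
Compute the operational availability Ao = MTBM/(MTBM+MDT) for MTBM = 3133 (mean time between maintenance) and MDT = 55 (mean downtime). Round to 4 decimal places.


MTBM = 3133
MDT = 55
MTBM + MDT = 3188
Ao = 3133 / 3188
Ao = 0.9827

0.9827


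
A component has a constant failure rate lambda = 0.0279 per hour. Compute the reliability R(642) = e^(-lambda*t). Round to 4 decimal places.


lambda = 0.0279
t = 642
lambda * t = 17.9118
R(t) = e^(-17.9118)
R(t) = 0.0

0.0


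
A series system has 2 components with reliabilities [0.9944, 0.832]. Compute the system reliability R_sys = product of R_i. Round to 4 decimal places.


Components: [0.9944, 0.832]
After component 1 (R=0.9944): product = 0.9944
After component 2 (R=0.832): product = 0.8273
R_sys = 0.8273

0.8273


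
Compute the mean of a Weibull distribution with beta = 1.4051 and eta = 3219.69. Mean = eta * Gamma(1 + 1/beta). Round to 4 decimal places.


beta = 1.4051, eta = 3219.69
1/beta = 0.7117
1 + 1/beta = 1.7117
Gamma(1.7117) = 0.9109
Mean = 3219.69 * 0.9109
Mean = 2932.8365

2932.8365


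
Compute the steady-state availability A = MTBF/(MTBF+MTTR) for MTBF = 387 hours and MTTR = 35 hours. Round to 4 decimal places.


MTBF = 387
MTTR = 35
MTBF + MTTR = 422
A = 387 / 422
A = 0.9171

0.9171


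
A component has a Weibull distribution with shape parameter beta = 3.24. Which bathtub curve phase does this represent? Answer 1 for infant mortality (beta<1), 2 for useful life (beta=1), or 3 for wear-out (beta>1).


beta = 3.24
Compare beta to 1:
beta < 1 => infant mortality (phase 1)
beta = 1 => useful life (phase 2)
beta > 1 => wear-out (phase 3)
Since beta = 3.24, this is wear-out (increasing failure rate)
Phase = 3

3


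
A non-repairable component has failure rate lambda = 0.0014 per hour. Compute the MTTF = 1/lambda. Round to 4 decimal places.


lambda = 0.0014
MTTF = 1 / 0.0014
MTTF = 714.2857

714.2857


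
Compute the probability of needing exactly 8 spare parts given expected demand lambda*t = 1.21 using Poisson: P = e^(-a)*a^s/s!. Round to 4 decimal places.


a = 1.21, s = 8
e^(-a) = e^(-1.21) = 0.2982
a^s = 1.21^8 = 4.595
s! = 40320
P = 0.2982 * 4.595 / 40320
P = 0.0

0.0


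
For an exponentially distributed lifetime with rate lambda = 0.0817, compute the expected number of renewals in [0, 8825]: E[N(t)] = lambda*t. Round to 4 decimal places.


lambda = 0.0817
t = 8825
E[N(t)] = lambda * t
E[N(t)] = 0.0817 * 8825
E[N(t)] = 721.0025

721.0025


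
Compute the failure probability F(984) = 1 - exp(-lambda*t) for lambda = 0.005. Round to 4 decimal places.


lambda = 0.005, t = 984
lambda * t = 4.92
exp(-4.92) = 0.0073
F(t) = 1 - 0.0073
F(t) = 0.9927

0.9927


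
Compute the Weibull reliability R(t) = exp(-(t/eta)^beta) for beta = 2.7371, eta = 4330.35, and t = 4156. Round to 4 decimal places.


beta = 2.7371, eta = 4330.35, t = 4156
t/eta = 4156 / 4330.35 = 0.9597
(t/eta)^beta = 0.9597^2.7371 = 0.8936
R(t) = exp(-0.8936)
R(t) = 0.4092

0.4092


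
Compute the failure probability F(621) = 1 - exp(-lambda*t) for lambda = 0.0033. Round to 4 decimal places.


lambda = 0.0033, t = 621
lambda * t = 2.0493
exp(-2.0493) = 0.1288
F(t) = 1 - 0.1288
F(t) = 0.8712

0.8712


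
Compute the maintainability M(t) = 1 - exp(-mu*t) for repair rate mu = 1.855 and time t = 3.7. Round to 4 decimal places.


mu = 1.855, t = 3.7
mu * t = 1.855 * 3.7 = 6.8635
exp(-6.8635) = 0.001
M(t) = 1 - 0.001
M(t) = 0.999

0.999


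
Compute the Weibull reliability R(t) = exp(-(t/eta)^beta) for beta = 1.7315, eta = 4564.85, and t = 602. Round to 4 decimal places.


beta = 1.7315, eta = 4564.85, t = 602
t/eta = 602 / 4564.85 = 0.1319
(t/eta)^beta = 0.1319^1.7315 = 0.03
R(t) = exp(-0.03)
R(t) = 0.9705

0.9705


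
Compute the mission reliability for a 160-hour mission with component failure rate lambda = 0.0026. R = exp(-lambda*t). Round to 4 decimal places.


lambda = 0.0026
mission_time = 160
lambda * t = 0.0026 * 160 = 0.416
R = exp(-0.416)
R = 0.6597

0.6597


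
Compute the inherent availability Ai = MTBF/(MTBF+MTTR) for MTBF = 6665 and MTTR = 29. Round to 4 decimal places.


MTBF = 6665
MTTR = 29
MTBF + MTTR = 6694
Ai = 6665 / 6694
Ai = 0.9957

0.9957


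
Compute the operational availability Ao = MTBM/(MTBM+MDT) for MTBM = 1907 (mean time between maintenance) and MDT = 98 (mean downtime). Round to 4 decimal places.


MTBM = 1907
MDT = 98
MTBM + MDT = 2005
Ao = 1907 / 2005
Ao = 0.9511

0.9511


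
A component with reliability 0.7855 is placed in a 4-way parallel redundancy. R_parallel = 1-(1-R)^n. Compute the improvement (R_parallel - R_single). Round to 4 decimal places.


R_single = 0.7855, n = 4
1 - R_single = 0.2145
(1 - R_single)^n = 0.2145^4 = 0.0021
R_parallel = 1 - 0.0021 = 0.9979
Improvement = 0.9979 - 0.7855
Improvement = 0.2124

0.2124


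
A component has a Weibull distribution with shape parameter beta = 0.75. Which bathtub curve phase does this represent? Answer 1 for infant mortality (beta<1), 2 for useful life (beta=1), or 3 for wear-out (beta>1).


beta = 0.75
Compare beta to 1:
beta < 1 => infant mortality (phase 1)
beta = 1 => useful life (phase 2)
beta > 1 => wear-out (phase 3)
Since beta = 0.75, this is infant mortality (decreasing failure rate)
Phase = 1

1


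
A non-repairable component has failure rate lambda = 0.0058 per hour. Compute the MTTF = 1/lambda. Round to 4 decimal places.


lambda = 0.0058
MTTF = 1 / 0.0058
MTTF = 172.4138

172.4138


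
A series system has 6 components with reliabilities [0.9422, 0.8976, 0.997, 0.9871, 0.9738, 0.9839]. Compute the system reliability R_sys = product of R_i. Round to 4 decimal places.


Components: [0.9422, 0.8976, 0.997, 0.9871, 0.9738, 0.9839]
After component 1 (R=0.9422): product = 0.9422
After component 2 (R=0.8976): product = 0.8457
After component 3 (R=0.997): product = 0.8432
After component 4 (R=0.9871): product = 0.8323
After component 5 (R=0.9738): product = 0.8105
After component 6 (R=0.9839): product = 0.7974
R_sys = 0.7974

0.7974


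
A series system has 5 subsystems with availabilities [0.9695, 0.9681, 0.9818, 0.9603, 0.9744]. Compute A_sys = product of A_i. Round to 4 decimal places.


Subsystems: [0.9695, 0.9681, 0.9818, 0.9603, 0.9744]
After subsystem 1 (A=0.9695): product = 0.9695
After subsystem 2 (A=0.9681): product = 0.9386
After subsystem 3 (A=0.9818): product = 0.9215
After subsystem 4 (A=0.9603): product = 0.8849
After subsystem 5 (A=0.9744): product = 0.8623
A_sys = 0.8623

0.8623


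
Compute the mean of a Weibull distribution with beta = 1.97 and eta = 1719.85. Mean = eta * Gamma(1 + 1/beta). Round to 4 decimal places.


beta = 1.97, eta = 1719.85
1/beta = 0.5076
1 + 1/beta = 1.5076
Gamma(1.5076) = 0.8865
Mean = 1719.85 * 0.8865
Mean = 1524.6421

1524.6421


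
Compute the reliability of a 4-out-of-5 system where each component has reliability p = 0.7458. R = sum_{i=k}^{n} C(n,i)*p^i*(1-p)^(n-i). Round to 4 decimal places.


k = 4, n = 5, p = 0.7458
i=4: C(5,4)=5 * 0.7458^4 * 0.2542^1 = 0.3932
i=5: C(5,5)=1 * 0.7458^5 * 0.2542^0 = 0.2307
R = sum of terms = 0.624

0.624


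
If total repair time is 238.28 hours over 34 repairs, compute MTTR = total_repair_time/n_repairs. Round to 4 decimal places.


total_repair_time = 238.28
n_repairs = 34
MTTR = 238.28 / 34
MTTR = 7.0082

7.0082


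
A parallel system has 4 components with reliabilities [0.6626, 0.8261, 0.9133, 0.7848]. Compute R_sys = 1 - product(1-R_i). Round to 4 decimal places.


Components: [0.6626, 0.8261, 0.9133, 0.7848]
(1 - 0.6626) = 0.3374, running product = 0.3374
(1 - 0.8261) = 0.1739, running product = 0.0587
(1 - 0.9133) = 0.0867, running product = 0.0051
(1 - 0.7848) = 0.2152, running product = 0.0011
Product of (1-R_i) = 0.0011
R_sys = 1 - 0.0011 = 0.9989

0.9989


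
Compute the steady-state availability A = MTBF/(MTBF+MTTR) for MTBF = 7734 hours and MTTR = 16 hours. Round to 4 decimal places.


MTBF = 7734
MTTR = 16
MTBF + MTTR = 7750
A = 7734 / 7750
A = 0.9979

0.9979


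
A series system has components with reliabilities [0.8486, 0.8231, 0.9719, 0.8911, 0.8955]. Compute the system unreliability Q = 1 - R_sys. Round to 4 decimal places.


Components: [0.8486, 0.8231, 0.9719, 0.8911, 0.8955]
After component 1: product = 0.8486
After component 2: product = 0.6985
After component 3: product = 0.6789
After component 4: product = 0.6049
After component 5: product = 0.5417
R_sys = 0.5417
Q = 1 - 0.5417 = 0.4583

0.4583


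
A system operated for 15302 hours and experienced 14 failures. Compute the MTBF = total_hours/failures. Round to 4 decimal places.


total_hours = 15302
failures = 14
MTBF = 15302 / 14
MTBF = 1093.0

1093.0


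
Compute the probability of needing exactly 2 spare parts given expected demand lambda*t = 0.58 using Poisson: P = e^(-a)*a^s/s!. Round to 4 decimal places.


a = 0.58, s = 2
e^(-a) = e^(-0.58) = 0.5599
a^s = 0.58^2 = 0.3364
s! = 2
P = 0.5599 * 0.3364 / 2
P = 0.0942

0.0942


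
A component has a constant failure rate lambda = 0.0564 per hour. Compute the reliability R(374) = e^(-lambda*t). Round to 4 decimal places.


lambda = 0.0564
t = 374
lambda * t = 21.0936
R(t) = e^(-21.0936)
R(t) = 0.0

0.0


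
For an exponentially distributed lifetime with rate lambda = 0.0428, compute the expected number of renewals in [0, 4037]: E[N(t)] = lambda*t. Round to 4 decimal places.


lambda = 0.0428
t = 4037
E[N(t)] = lambda * t
E[N(t)] = 0.0428 * 4037
E[N(t)] = 172.7836

172.7836


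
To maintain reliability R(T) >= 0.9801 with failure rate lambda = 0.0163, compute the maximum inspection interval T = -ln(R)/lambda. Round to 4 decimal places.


R_target = 0.9801
lambda = 0.0163
-ln(0.9801) = 0.0201
T = 0.0201 / 0.0163
T = 1.2332

1.2332


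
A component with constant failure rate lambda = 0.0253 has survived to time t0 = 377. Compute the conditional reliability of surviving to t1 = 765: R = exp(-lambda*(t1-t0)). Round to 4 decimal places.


lambda = 0.0253
t0 = 377, t1 = 765
t1 - t0 = 388
lambda * (t1-t0) = 0.0253 * 388 = 9.8164
R = exp(-9.8164)
R = 0.0001

0.0001


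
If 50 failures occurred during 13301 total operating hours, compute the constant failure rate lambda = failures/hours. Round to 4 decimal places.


failures = 50
total_hours = 13301
lambda = 50 / 13301
lambda = 0.0038

0.0038


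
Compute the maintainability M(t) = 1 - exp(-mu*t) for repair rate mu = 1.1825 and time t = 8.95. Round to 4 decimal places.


mu = 1.1825, t = 8.95
mu * t = 1.1825 * 8.95 = 10.5834
exp(-10.5834) = 0.0
M(t) = 1 - 0.0
M(t) = 1.0

1.0


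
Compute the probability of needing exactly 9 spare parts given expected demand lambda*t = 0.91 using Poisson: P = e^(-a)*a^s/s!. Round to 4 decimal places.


a = 0.91, s = 9
e^(-a) = e^(-0.91) = 0.4025
a^s = 0.91^9 = 0.4279
s! = 362880
P = 0.4025 * 0.4279 / 362880
P = 0.0

0.0


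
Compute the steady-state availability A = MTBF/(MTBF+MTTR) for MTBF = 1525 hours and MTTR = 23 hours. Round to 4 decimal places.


MTBF = 1525
MTTR = 23
MTBF + MTTR = 1548
A = 1525 / 1548
A = 0.9851

0.9851


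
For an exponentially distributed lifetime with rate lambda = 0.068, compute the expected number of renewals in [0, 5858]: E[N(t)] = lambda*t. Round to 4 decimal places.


lambda = 0.068
t = 5858
E[N(t)] = lambda * t
E[N(t)] = 0.068 * 5858
E[N(t)] = 398.344

398.344


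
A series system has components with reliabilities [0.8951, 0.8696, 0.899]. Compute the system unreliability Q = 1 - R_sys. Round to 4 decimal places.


Components: [0.8951, 0.8696, 0.899]
After component 1: product = 0.8951
After component 2: product = 0.7784
After component 3: product = 0.6998
R_sys = 0.6998
Q = 1 - 0.6998 = 0.3002

0.3002


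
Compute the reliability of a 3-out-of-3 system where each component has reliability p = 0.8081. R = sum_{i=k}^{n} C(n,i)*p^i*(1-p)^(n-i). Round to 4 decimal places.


k = 3, n = 3, p = 0.8081
i=3: C(3,3)=1 * 0.8081^3 * 0.1919^0 = 0.5277
R = sum of terms = 0.5277

0.5277


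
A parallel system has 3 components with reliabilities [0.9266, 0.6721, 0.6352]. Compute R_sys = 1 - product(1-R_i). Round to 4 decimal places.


Components: [0.9266, 0.6721, 0.6352]
(1 - 0.9266) = 0.0734, running product = 0.0734
(1 - 0.6721) = 0.3279, running product = 0.0241
(1 - 0.6352) = 0.3648, running product = 0.0088
Product of (1-R_i) = 0.0088
R_sys = 1 - 0.0088 = 0.9912

0.9912


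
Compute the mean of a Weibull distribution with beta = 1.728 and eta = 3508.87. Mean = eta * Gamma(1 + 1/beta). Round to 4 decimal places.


beta = 1.728, eta = 3508.87
1/beta = 0.5787
1 + 1/beta = 1.5787
Gamma(1.5787) = 0.8913
Mean = 3508.87 * 0.8913
Mean = 3127.4368

3127.4368


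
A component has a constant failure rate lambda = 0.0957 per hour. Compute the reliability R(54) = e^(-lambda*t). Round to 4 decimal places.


lambda = 0.0957
t = 54
lambda * t = 5.1678
R(t) = e^(-5.1678)
R(t) = 0.0057

0.0057


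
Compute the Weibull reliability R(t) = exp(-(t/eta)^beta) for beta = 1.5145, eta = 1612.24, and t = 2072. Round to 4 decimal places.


beta = 1.5145, eta = 1612.24, t = 2072
t/eta = 2072 / 1612.24 = 1.2852
(t/eta)^beta = 1.2852^1.5145 = 1.4622
R(t) = exp(-1.4622)
R(t) = 0.2317

0.2317


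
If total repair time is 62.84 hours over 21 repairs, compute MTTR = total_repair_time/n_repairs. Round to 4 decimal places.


total_repair_time = 62.84
n_repairs = 21
MTTR = 62.84 / 21
MTTR = 2.9924

2.9924


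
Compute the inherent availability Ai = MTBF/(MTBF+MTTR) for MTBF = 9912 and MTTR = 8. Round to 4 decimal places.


MTBF = 9912
MTTR = 8
MTBF + MTTR = 9920
Ai = 9912 / 9920
Ai = 0.9992

0.9992


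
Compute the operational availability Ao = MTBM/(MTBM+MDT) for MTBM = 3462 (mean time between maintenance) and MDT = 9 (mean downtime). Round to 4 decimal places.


MTBM = 3462
MDT = 9
MTBM + MDT = 3471
Ao = 3462 / 3471
Ao = 0.9974

0.9974


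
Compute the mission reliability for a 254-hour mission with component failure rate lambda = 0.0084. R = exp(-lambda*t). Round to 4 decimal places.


lambda = 0.0084
mission_time = 254
lambda * t = 0.0084 * 254 = 2.1336
R = exp(-2.1336)
R = 0.1184

0.1184


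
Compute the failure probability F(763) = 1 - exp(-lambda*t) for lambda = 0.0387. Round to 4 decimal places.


lambda = 0.0387, t = 763
lambda * t = 29.5281
exp(-29.5281) = 0.0
F(t) = 1 - 0.0
F(t) = 1.0

1.0


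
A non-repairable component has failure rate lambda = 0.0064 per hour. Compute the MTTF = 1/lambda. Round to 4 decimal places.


lambda = 0.0064
MTTF = 1 / 0.0064
MTTF = 156.25

156.25


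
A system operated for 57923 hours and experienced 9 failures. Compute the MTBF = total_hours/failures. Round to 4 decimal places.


total_hours = 57923
failures = 9
MTBF = 57923 / 9
MTBF = 6435.8889

6435.8889


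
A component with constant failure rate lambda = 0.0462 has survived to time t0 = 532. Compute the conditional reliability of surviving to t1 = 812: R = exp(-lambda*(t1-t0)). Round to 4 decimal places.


lambda = 0.0462
t0 = 532, t1 = 812
t1 - t0 = 280
lambda * (t1-t0) = 0.0462 * 280 = 12.936
R = exp(-12.936)
R = 0.0

0.0


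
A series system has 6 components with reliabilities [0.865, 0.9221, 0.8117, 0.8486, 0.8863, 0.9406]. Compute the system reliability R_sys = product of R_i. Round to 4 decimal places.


Components: [0.865, 0.9221, 0.8117, 0.8486, 0.8863, 0.9406]
After component 1 (R=0.865): product = 0.865
After component 2 (R=0.9221): product = 0.7976
After component 3 (R=0.8117): product = 0.6474
After component 4 (R=0.8486): product = 0.5494
After component 5 (R=0.8863): product = 0.4869
After component 6 (R=0.9406): product = 0.458
R_sys = 0.458

0.458


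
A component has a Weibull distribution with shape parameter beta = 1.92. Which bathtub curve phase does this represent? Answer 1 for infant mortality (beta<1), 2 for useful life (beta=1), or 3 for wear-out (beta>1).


beta = 1.92
Compare beta to 1:
beta < 1 => infant mortality (phase 1)
beta = 1 => useful life (phase 2)
beta > 1 => wear-out (phase 3)
Since beta = 1.92, this is wear-out (increasing failure rate)
Phase = 3

3


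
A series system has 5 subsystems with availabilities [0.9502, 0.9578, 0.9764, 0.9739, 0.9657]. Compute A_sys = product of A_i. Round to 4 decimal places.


Subsystems: [0.9502, 0.9578, 0.9764, 0.9739, 0.9657]
After subsystem 1 (A=0.9502): product = 0.9502
After subsystem 2 (A=0.9578): product = 0.9101
After subsystem 3 (A=0.9764): product = 0.8886
After subsystem 4 (A=0.9739): product = 0.8654
After subsystem 5 (A=0.9657): product = 0.8357
A_sys = 0.8357

0.8357


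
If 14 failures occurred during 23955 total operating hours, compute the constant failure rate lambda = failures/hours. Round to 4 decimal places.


failures = 14
total_hours = 23955
lambda = 14 / 23955
lambda = 0.0006

0.0006


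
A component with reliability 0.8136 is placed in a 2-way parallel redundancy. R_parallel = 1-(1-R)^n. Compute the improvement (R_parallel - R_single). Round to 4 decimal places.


R_single = 0.8136, n = 2
1 - R_single = 0.1864
(1 - R_single)^n = 0.1864^2 = 0.0347
R_parallel = 1 - 0.0347 = 0.9653
Improvement = 0.9653 - 0.8136
Improvement = 0.1517

0.1517


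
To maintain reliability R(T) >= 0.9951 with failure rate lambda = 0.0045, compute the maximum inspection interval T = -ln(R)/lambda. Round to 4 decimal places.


R_target = 0.9951
lambda = 0.0045
-ln(0.9951) = 0.0049
T = 0.0049 / 0.0045
T = 1.0916

1.0916


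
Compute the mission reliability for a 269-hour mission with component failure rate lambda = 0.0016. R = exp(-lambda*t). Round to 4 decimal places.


lambda = 0.0016
mission_time = 269
lambda * t = 0.0016 * 269 = 0.4304
R = exp(-0.4304)
R = 0.6502

0.6502


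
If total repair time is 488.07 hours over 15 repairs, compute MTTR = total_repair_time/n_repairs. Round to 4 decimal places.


total_repair_time = 488.07
n_repairs = 15
MTTR = 488.07 / 15
MTTR = 32.538

32.538


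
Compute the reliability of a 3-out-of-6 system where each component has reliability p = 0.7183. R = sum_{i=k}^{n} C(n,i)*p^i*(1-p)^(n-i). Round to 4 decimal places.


k = 3, n = 6, p = 0.7183
i=3: C(6,3)=20 * 0.7183^3 * 0.2817^3 = 0.1657
i=4: C(6,4)=15 * 0.7183^4 * 0.2817^2 = 0.3169
i=5: C(6,5)=6 * 0.7183^5 * 0.2817^1 = 0.3232
i=6: C(6,6)=1 * 0.7183^6 * 0.2817^0 = 0.1374
R = sum of terms = 0.9431

0.9431


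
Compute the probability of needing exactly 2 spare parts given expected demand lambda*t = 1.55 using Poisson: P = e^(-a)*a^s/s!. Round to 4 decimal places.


a = 1.55, s = 2
e^(-a) = e^(-1.55) = 0.2122
a^s = 1.55^2 = 2.4025
s! = 2
P = 0.2122 * 2.4025 / 2
P = 0.255

0.255


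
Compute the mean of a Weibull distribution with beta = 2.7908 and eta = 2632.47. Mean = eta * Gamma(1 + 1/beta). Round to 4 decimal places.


beta = 2.7908, eta = 2632.47
1/beta = 0.3583
1 + 1/beta = 1.3583
Gamma(1.3583) = 0.8903
Mean = 2632.47 * 0.8903
Mean = 2343.7939

2343.7939


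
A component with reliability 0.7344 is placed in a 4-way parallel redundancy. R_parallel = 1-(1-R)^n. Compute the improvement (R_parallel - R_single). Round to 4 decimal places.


R_single = 0.7344, n = 4
1 - R_single = 0.2656
(1 - R_single)^n = 0.2656^4 = 0.005
R_parallel = 1 - 0.005 = 0.995
Improvement = 0.995 - 0.7344
Improvement = 0.2606

0.2606


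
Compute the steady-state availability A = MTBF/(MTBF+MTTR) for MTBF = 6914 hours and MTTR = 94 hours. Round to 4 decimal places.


MTBF = 6914
MTTR = 94
MTBF + MTTR = 7008
A = 6914 / 7008
A = 0.9866

0.9866


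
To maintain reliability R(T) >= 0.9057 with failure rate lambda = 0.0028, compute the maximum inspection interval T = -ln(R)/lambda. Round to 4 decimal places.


R_target = 0.9057
lambda = 0.0028
-ln(0.9057) = 0.099
T = 0.099 / 0.0028
T = 35.374

35.374
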